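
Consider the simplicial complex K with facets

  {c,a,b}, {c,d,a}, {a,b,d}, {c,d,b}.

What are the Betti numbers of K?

Take the total order a < b < c < d on the vertex set. Then K (dimension 2) consists of the simplices:

  0-simplices (4): a, b, c, d
  1-simplices (6): ab, ac, ad, bc, bd, cd
  2-simplices (4): abc, abd, acd, bcd

Hence C_0 ≅ Z^4, C_1 ≅ Z^6, C_2 ≅ Z^4.

Boundary ∂_1: C_1 → C_0 sends each edge [p,q] (with p < q) to q − p. For instance
  ∂ab = b − a.
As a 4×6 matrix over Z this has rank 3, with invariant factors (1,1,1).

∂_2: C_2 → C_1 acts by ∂[p,q,r] = [q,r] − [p,r] + [p,q]. For instance
  ∂abd = bd − ad + ab,
  ∂acd = cd − ad + ac.
This gives a 6×4 integer matrix of rank 3; reducing to Smith normal form yields diagonal entries (1,1,1).

Reading off H_k = ker ∂_k / im ∂_{k+1}:

  H_0: rank C_0 − rank ∂_1 = 4 − 3 = 1, and the invariant factors of ∂_1 are all 1, so H_0 ≅ Z.
  H_1: rank ker ∂_1 − rank ∂_2 = (6 − 3) − 3 = 0, and the invariant factors of ∂_2 are all 1, so H_1 ≅ 0.
  H_2: rank ker ∂_2 − rank ∂_3 = (4 − 3) − 0 = 1, and there is no ∂_3, so H_2 ≅ Z.

Hence the Betti numbers are b_0 = 1, b_1 = 0, b_2 = 1.

b_0 = 1, b_1 = 0, b_2 = 1.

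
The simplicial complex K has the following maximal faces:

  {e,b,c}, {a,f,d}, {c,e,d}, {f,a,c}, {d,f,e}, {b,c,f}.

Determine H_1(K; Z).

H_1 = Z.

Fix the vertex order a < b < c < d < e < f and write every simplex with vertices in increasing order. Then dim K = 2 and the simplices of K are:

  0-simplices (6): a, b, c, d, e, f
  1-simplices (12): ac, ad, af, bc, be, bf, cd, ce, cf, de, df, ef
  2-simplices (6): acf, adf, bce, bcf, cde, def

so the chain groups are C_0 ≅ Z^6, C_1 ≅ Z^12, C_2 ≅ Z^6.

∂_1: C_1 → C_0 is given by ∂[p,q] = [q] − [p]. For instance
  ∂bf = f − b.
The 6×12 boundary matrix has rank 5 and Smith normal form diag(1,1,1,1,1).

Boundary ∂_2: C_2 → C_1 sends each 2-simplex [p,q,r] to [q,r] − [p,r] + [p,q]. For instance
  ∂acf = cf − af + ac,
  ∂cde = de − ce + cd.
This gives a 12×6 integer matrix of rank 6; reducing to Smith normal form yields diagonal entries (1,1,1,1,1,1).

Computing H_k = (kernel of ∂_k) / (image of ∂_{k+1}):

  H_1: rank ker ∂_1 − rank ∂_2 = (12 − 5) − 6 = 1, and the invariant factors of ∂_2 are all 1, so H_1 = Z.

(K is a triangulation of the cylinder S^1 x I.)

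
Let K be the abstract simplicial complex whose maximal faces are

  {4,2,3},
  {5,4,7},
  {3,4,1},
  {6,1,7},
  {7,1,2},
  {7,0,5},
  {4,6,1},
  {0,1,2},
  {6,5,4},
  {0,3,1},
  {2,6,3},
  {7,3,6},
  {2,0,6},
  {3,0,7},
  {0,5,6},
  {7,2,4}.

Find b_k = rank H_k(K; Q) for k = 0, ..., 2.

Take the total order 0 < 1 < 2 < 3 < 4 < 5 < 6 < 7 on the vertex set. Then K (dimension 2) consists of the simplices:

  0-simplices (8): [0], [1], [2], [3], [4], [5], [6], [7]
  1-simplices (24): (24 of them)
  2-simplices (16): [0,1,2], [0,1,3], [0,2,6], [0,3,7], [0,5,6], [0,5,7], [1,2,7], [1,3,4], [1,4,6], [1,6,7], [2,3,4], [2,3,6], [2,4,7], [3,6,7], [4,5,6], [4,5,7]

so the chain groups are C_0 ≅ Z^8, C_1 ≅ Z^24, C_2 ≅ Z^16.

∂_1: C_1 → C_0 sends each edge [p,q] (with p < q) to q − p. For instance
  ∂[3,7] = [7] − [3].
This gives a 8×24 integer matrix of rank 7; reducing to Smith normal form yields diagonal entries (1,1,1,1,1,1,1).

Boundary ∂_2: C_2 → C_1 acts by ∂[p,q,r] = [q,r] − [p,r] + [p,q]. For instance
  ∂[4,5,7] = [5,7] − [4,7] + [4,5],
  ∂[0,1,2] = [1,2] − [0,2] + [0,1].
As a 24×16 matrix over Z this has rank 15, with invariant factors (1,1,1,1,1,1,1,1,1,1,1,1,1,1,1).

Computing H_k = (kernel of ∂_k) / (image of ∂_{k+1}):

  H_0: rank C_0 − rank ∂_1 = 8 − 7 = 1, and the invariant factors of ∂_1 are all 1, so H_0 ≅ Z.
  H_1: rank ker ∂_1 − rank ∂_2 = (24 − 7) − 15 = 2, and the invariant factors of ∂_2 are all 1, so H_1 ≅ Z^2.
  H_2: rank ker ∂_2 − rank ∂_3 = (16 − 15) − 0 = 1, and there is no ∂_3, so H_2 ≅ Z.

Hence the Betti numbers are b_0 = 1, b_1 = 2, b_2 = 1.

b_0 = 1, b_1 = 2, b_2 = 1.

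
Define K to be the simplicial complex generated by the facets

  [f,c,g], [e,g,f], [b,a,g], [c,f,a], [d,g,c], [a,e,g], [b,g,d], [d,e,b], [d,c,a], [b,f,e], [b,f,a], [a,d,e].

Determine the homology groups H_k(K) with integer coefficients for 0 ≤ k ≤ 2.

H_0 ≅ Z,  H_1 ≅ Z/2,  H_2 = 0.

Order the vertices as a < b < c < d < e < f < g. Listing each simplex with vertices in this order, K has dimension 2 with simplices:

  0-simplices (7): a, b, c, d, e, f, g
  1-simplices (18): ab, ac, ad, ae, af, ag, bd, be, bf, bg, cd, cf, cg, de, dg, ef, eg, fg
  2-simplices (12): abf, abg, acd, acf, ade, aeg, bde, bdg, bef, cdg, cfg, efg

Hence C_0 ≅ Z^7, C_1 ≅ Z^18, C_2 ≅ Z^12.

The boundary map ∂_1: C_1 → C_0 maps an edge to its endpoints' difference, ∂[p,q] = q − p.
The 7×18 boundary matrix has rank 6 and Smith normal form diag(1,1,1,1,1,1).

∂_2: C_2 → C_1 maps a triangle to the signed sum of its edges. For instance
  ∂ade = de − ae + ad,
  ∂bef = ef − bf + be.
The 18×12 boundary matrix has rank 12 and Smith normal form diag(1,1,1,1,1,1,1,1,1,1,1,2).

From H_k ≅ ker(∂_k) / im(∂_{k+1}) we obtain:

  H_0: rank C_0 − rank ∂_1 = 7 − 6 = 1, and the invariant factors of ∂_1 are all 1, so H_0 ≅ Z.
  H_1: rank ker ∂_1 − rank ∂_2 = (18 − 6) − 12 = 0, and ∂_2 has invariant factor 2 > 1, so H_1 ≅ Z/2.
  H_2: rank ker ∂_2 − rank ∂_3 = (12 − 12) − 0 = 0, and there is no ∂_3, so H_2 ≅ 0.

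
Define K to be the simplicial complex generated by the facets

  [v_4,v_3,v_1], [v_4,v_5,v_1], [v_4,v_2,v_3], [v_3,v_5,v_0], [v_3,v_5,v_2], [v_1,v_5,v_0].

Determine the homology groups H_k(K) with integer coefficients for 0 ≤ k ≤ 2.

K has 6 vertices, 12 edges, 6 triangles.
rank ∂_0 = 0, rank ∂_1 = 5 ⇒ b_0 = 6 − 0 − 5 = 1; all invariant factors of ∂_1 are 1 so no torsion. So H_0 = Z.
rank ∂_1 = 5, rank ∂_2 = 6 ⇒ b_1 = 12 − 5 − 6 = 1; all invariant factors of ∂_2 are 1 so no torsion. So H_1 = Z.
rank ∂_2 = 6, rank ∂_3 = 0 ⇒ b_2 = 6 − 6 − 0 = 0. So H_2 = 0.

H_0 = Z,  H_1 = Z,  H_2 = 0.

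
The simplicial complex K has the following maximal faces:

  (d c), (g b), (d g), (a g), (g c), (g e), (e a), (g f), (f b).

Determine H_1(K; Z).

Take the total order a < b < c < d < e < f < g on the vertex set. Then K (dimension 1) consists of the simplices:

  0-simplices (7): a, b, c, d, e, f, g
  1-simplices (9): ae, ag, bf, bg, cd, cg, dg, eg, fg

so the chain groups are C_0 ≅ Z^7, C_1 ≅ Z^9.

The boundary map ∂_1: C_1 → C_0 is given by ∂[p,q] = [q] − [p]. For instance
  ∂dg = g − d.
The 7×9 boundary matrix has rank 6 and Smith normal form diag(1,1,1,1,1,1).

Now H_k = ker ∂_k / im ∂_{k+1}, so:

  H_1: rank ker ∂_1 − rank ∂_2 = (9 − 6) − 0 = 3, and there is no ∂_2, so H_1 ≅ Z^3.

H_1 = Z^3.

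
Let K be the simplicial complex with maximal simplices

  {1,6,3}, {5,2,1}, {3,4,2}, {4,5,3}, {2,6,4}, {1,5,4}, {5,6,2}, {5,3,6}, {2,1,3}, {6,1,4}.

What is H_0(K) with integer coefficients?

H_0 = Z.

Fix the vertex order 1 < 2 < 3 < 4 < 5 < 6 and write every simplex with vertices in increasing order. Then dim K = 2 and the simplices of K are:

  0-simplices (6): [1], [2], [3], [4], [5], [6]
  1-simplices (15): [1,2], [1,3], [1,4], [1,5], [1,6], [2,3], [2,4], [2,5], [2,6], [3,4], [3,5], [3,6], [4,5], [4,6], [5,6]
  2-simplices (10): [1,2,3], [1,2,5], [1,3,6], [1,4,5], [1,4,6], [2,3,4], [2,4,6], [2,5,6], [3,4,5], [3,5,6]

giving chain groups C_0 ≅ Z^6, C_1 ≅ Z^15, C_2 ≅ Z^10.

The boundary map ∂_1: C_1 → C_0 is given by ∂[p,q] = [q] − [p]. For instance
  ∂[2,6] = [6] − [2].
As a 6×15 matrix over Z this has rank 5, with invariant factors (1,1,1,1,1).

The boundary map ∂_2: C_2 → C_1 acts by ∂[p,q,r] = [q,r] − [p,r] + [p,q]. For instance
  ∂[1,3,6] = [3,6] − [1,6] + [1,3],
  ∂[2,3,4] = [3,4] − [2,4] + [2,3].
As a 15×10 matrix over Z this has rank 10, with invariant factors (1,1,1,1,1,1,1,1,1,2).

Computing H_k = (kernel of ∂_k) / (image of ∂_{k+1}):

  H_0: rank C_0 − rank ∂_1 = 6 − 5 = 1, and the invariant factors of ∂_1 are all 1, so H_0 ≅ Z.

(K is a triangulation of the real projective plane RP^2.)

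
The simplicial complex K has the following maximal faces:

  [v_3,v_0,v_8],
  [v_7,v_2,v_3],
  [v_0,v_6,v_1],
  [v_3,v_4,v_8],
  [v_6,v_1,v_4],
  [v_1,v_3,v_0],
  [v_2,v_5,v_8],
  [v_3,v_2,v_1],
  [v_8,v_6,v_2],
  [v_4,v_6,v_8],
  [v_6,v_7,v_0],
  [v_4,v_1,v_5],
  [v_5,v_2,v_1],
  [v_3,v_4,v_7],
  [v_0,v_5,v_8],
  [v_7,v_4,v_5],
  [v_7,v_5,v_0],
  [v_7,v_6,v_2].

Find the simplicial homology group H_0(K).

H_0 = Z.

Order the vertices as v_0 < v_1 < v_2 < v_3 < v_4 < v_5 < v_6 < v_7 < v_8. Listing each simplex with vertices in this order, K has dimension 2 with simplices:

  0-simplices (9): [v_0], [v_1], [v_2], [v_3], [v_4], [v_5], [v_6], [v_7], [v_8]
  1-simplices (27): (27 of them)
  2-simplices (18): (18 of them)

so the chain groups are C_0 ≅ Z^9, C_1 ≅ Z^27, C_2 ≅ Z^18.

∂_1: C_1 → C_0 sends each edge [p,q] (with p < q) to q − p. For instance
  ∂[v_2,v_7] = [v_7] − [v_2].
The 9×27 boundary matrix has rank 8 and Smith normal form diag(1,1,1,1,1,1,1,1).

The boundary map ∂_2: C_2 → C_1 acts by ∂[p,q,r] = [q,r] − [p,r] + [p,q]. For instance
  ∂[v_0,v_6,v_7] = [v_6,v_7] − [v_0,v_7] + [v_0,v_6],
  ∂[v_0,v_5,v_8] = [v_5,v_8] − [v_0,v_8] + [v_0,v_5].
The 27×18 boundary matrix has rank 17 and Smith normal form diag(1,1,1,1,1,1,1,1,1,1,1,1,1,1,1,1,1).

Reading off H_k = ker ∂_k / im ∂_{k+1}:

  H_0: rank C_0 − rank ∂_1 = 9 − 8 = 1, and the invariant factors of ∂_1 are all 1, so H_0 ≅ Z.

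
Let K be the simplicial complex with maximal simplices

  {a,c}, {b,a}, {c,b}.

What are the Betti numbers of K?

Order the vertices as a < b < c. Listing each simplex with vertices in this order, K has dimension 1 with simplices:

  0-simplices (3): a, b, c
  1-simplices (3): ab, ac, bc

so the chain groups are C_0 ≅ Z^3, C_1 ≅ Z^3.

∂_1: C_1 → C_0 sends each edge [p,q] (with p < q) to q − p.
As a 3×3 matrix over Z this has rank 2, with invariant factors (1,1).

Reading off H_k = ker ∂_k / im ∂_{k+1}:

  H_0: rank C_0 − rank ∂_1 = 3 − 2 = 1, and the invariant factors of ∂_1 are all 1, so H_0 ≅ Z.
  H_1: rank ker ∂_1 − rank ∂_2 = (3 − 2) − 0 = 1, and there is no ∂_2, so H_1 ≅ Z.

(K is a triangulation of the circle S^1.)

Hence the Betti numbers are b_0 = 1, b_1 = 1.

b_0 = 1, b_1 = 1.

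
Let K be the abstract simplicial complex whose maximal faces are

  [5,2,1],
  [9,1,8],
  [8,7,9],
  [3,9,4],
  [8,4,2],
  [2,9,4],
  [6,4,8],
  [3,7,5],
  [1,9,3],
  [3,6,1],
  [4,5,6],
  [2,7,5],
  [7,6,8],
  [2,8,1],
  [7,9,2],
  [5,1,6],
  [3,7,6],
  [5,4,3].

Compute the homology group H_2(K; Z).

Fix the vertex order 1 < 2 < 3 < 4 < 5 < 6 < 7 < 8 < 9 and write every simplex with vertices in increasing order. Then dim K = 2 and the simplices of K are:

  0-simplices (9): [1], [2], [3], [4], [5], [6], [7], [8], [9]
  1-simplices (27): (27 of them)
  2-simplices (18): [1,2,5], [1,2,8], [1,3,6], [1,3,9], [1,5,6], [1,8,9], [2,4,8], [2,4,9], [2,5,7], [2,7,9], [3,4,5], [3,4,9], [3,5,7], [3,6,7], [4,5,6], [4,6,8], [6,7,8], [7,8,9]

giving chain groups C_0 ≅ Z^9, C_1 ≅ Z^27, C_2 ≅ Z^18.

∂_1: C_1 → C_0 maps an edge to its endpoints' difference, ∂[p,q] = q − p.
As a 9×27 matrix over Z this has rank 8, with invariant factors (1,1,1,1,1,1,1,1).

Boundary ∂_2: C_2 → C_1 maps a triangle to the signed sum of its edges. For instance
  ∂[1,2,5] = [2,5] − [1,5] + [1,2],
  ∂[2,7,9] = [7,9] − [2,9] + [2,7].
The resulting 27×18 matrix has rank 18, and its Smith normal form has invariant factors (1,1,1,1,1,1,1,1,1,1,1,1,1,1,1,1,1,2).

Now H_k = ker ∂_k / im ∂_{k+1}, so:

  H_2: rank ker ∂_2 − rank ∂_3 = (18 − 18) − 0 = 0, and there is no ∂_3, so H_2 ≅ 0.

H_2 = 0.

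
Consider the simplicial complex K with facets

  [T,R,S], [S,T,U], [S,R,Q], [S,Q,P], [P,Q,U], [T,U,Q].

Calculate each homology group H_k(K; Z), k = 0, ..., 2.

Fix the vertex order P < Q < R < S < T < U and write every simplex with vertices in increasing order. Then dim K = 2 and the simplices of K are:

  0-simplices (6): P, Q, R, S, T, U
  1-simplices (12): PQ, PS, PU, QR, QS, QT, QU, RS, RT, ST, SU, TU
  2-simplices (6): PQS, PQU, QRS, QTU, RST, STU

giving chain groups C_0 ≅ Z^6, C_1 ≅ Z^12, C_2 ≅ Z^6.

∂_1: C_1 → C_0 maps an edge to its endpoints' difference, ∂[p,q] = q − p. For instance
  ∂TU = U − T.
The 6×12 boundary matrix has rank 5 and Smith normal form diag(1,1,1,1,1).

The boundary map ∂_2: C_2 → C_1 sends each 2-simplex [p,q,r] to [q,r] − [p,r] + [p,q]. For instance
  ∂QTU = TU − QU + QT,
  ∂STU = TU − SU + ST.
The 12×6 boundary matrix has rank 6 and Smith normal form diag(1,1,1,1,1,1).

Computing H_k = (kernel of ∂_k) / (image of ∂_{k+1}):

  H_0: rank C_0 − rank ∂_1 = 6 − 5 = 1, and the invariant factors of ∂_1 are all 1, so H_0 = Z.
  H_1: rank ker ∂_1 − rank ∂_2 = (12 − 5) − 6 = 1, and the invariant factors of ∂_2 are all 1, so H_1 = Z.
  H_2: rank ker ∂_2 − rank ∂_3 = (6 − 6) − 0 = 0, and there is no ∂_3, so H_2 = 0.

(K is a triangulation of the cylinder S^1 x I.)

H_0 = Z,  H_1 = Z,  H_2 = 0.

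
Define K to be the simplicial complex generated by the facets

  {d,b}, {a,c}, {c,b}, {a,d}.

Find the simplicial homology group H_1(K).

H_1 = Z.

We work with the vertex ordering a < b < c < d. The simplices of K, each written with vertices in increasing order, are:

  0-simplices (4): a, b, c, d
  1-simplices (4): ac, ad, bc, bd

Hence C_0 ≅ Z^4, C_1 ≅ Z^4.

Boundary ∂_1: C_1 → C_0 is given by ∂[p,q] = [q] − [p]. For instance
  ∂bd = d − b.
As a 4×4 matrix over Z this has rank 3, with invariant factors (1,1,1).

Reading off H_k = ker ∂_k / im ∂_{k+1}:

  H_1: rank ker ∂_1 − rank ∂_2 = (4 − 3) − 0 = 1, and there is no ∂_2, so H_1 = Z.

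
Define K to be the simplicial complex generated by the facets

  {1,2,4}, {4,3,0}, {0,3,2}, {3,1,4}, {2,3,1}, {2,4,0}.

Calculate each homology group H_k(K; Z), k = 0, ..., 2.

Order the vertices as 0 < 1 < 2 < 3 < 4. Listing each simplex with vertices in this order, K has dimension 2 with simplices:

  0-simplices (5): [0], [1], [2], [3], [4]
  1-simplices (9): [0,2], [0,3], [0,4], [1,2], [1,3], [1,4], [2,3], [2,4], [3,4]
  2-simplices (6): [0,2,3], [0,2,4], [0,3,4], [1,2,3], [1,2,4], [1,3,4]

Hence C_0 ≅ Z^5, C_1 ≅ Z^9, C_2 ≅ Z^6.

The boundary map ∂_1: C_1 → C_0 is given by ∂[p,q] = [q] − [p]. For instance
  ∂[3,4] = [4] − [3].
As a 5×9 matrix over Z this has rank 4, with invariant factors (1,1,1,1).

∂_2: C_2 → C_1 maps a triangle to the signed sum of its edges. For instance
  ∂[0,3,4] = [3,4] − [0,4] + [0,3],
  ∂[1,2,3] = [2,3] − [1,3] + [1,2].
This gives a 9×6 integer matrix of rank 5; reducing to Smith normal form yields diagonal entries (1,1,1,1,1).

Now H_k = ker ∂_k / im ∂_{k+1}, so:

  H_0: rank C_0 − rank ∂_1 = 5 − 4 = 1, and the invariant factors of ∂_1 are all 1, so H_0 ≅ Z.
  H_1: rank ker ∂_1 − rank ∂_2 = (9 − 4) − 5 = 0, and the invariant factors of ∂_2 are all 1, so H_1 ≅ 0.
  H_2: rank ker ∂_2 − rank ∂_3 = (6 − 5) − 0 = 1, and there is no ∂_3, so H_2 ≅ Z.

As a check, the Euler characteristic is 5 − 9 + 6 = 2, which agrees with 1 − 0 + 1 = 2.

H_0 ≅ Z,  H_1 = 0,  H_2 ≅ Z.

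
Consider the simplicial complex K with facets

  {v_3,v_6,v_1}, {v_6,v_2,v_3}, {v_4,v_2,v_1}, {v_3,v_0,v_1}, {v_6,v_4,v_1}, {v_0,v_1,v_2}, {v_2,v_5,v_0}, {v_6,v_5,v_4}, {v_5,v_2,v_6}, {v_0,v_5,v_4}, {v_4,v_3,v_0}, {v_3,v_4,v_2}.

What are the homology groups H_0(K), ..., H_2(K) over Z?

H_0 = Z,  H_1 = Z/2,  H_2 = 0.

Fix the vertex order v_0 < v_1 < v_2 < v_3 < v_4 < v_5 < v_6 and write every simplex with vertices in increasing order. Then dim K = 2 and the simplices of K are:

  0-simplices (7): [v_0], [v_1], [v_2], [v_3], [v_4], [v_5], [v_6]
  1-simplices (18): (18 of them)
  2-simplices (12): (12 of them)

so the chain groups are C_0 ≅ Z^7, C_1 ≅ Z^18, C_2 ≅ Z^12.

Boundary ∂_1: C_1 → C_0 sends each edge [p,q] (with p < q) to q − p. For instance
  ∂[v_1,v_4] = [v_4] − [v_1].
The resulting 7×18 matrix has rank 6, and its Smith normal form has invariant factors (1,1,1,1,1,1).

Boundary ∂_2: C_2 → C_1 acts by ∂[p,q,r] = [q,r] − [p,r] + [p,q]. For instance
  ∂[v_2,v_3,v_4] = [v_3,v_4] − [v_2,v_4] + [v_2,v_3],
  ∂[v_0,v_3,v_4] = [v_3,v_4] − [v_0,v_4] + [v_0,v_3].
This gives a 18×12 integer matrix of rank 12; reducing to Smith normal form yields diagonal entries (1,1,1,1,1,1,1,1,1,1,1,2).

Computing H_k = (kernel of ∂_k) / (image of ∂_{k+1}):

  H_0: rank C_0 − rank ∂_1 = 7 − 6 = 1, and the invariant factors of ∂_1 are all 1, so H_0 ≅ Z.
  H_1: rank ker ∂_1 − rank ∂_2 = (18 − 6) − 12 = 0, and ∂_2 has invariant factor 2 > 1, so H_1 ≅ Z/2.
  H_2: rank ker ∂_2 − rank ∂_3 = (12 − 12) − 0 = 0, and there is no ∂_3, so H_2 ≅ 0.

(K is a triangulation of the real projective plane RP^2.)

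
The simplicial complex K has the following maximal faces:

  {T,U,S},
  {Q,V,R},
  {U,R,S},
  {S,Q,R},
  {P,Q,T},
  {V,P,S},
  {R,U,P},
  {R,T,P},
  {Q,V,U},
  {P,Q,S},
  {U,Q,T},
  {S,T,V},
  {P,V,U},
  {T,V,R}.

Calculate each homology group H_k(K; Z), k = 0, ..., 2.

H_0 = Z,  H_1 = Z^2,  H_2 = Z.

Take the total order P < Q < R < S < T < U < V on the vertex set. Then K (dimension 2) consists of the simplices:

  0-simplices (7): P, Q, R, S, T, U, V
  1-simplices (21): PQ, PR, PS, PT, PU, PV, QR, QS, QT, QU, QV, RS, RT, RU, RV, ST, SU, SV, TU, TV, UV
  2-simplices (14): PQS, PQT, PRT, PRU, PSV, PUV, QRS, QRV, QTU, QUV, RSU, RTV, STU, STV

Hence C_0 ≅ Z^7, C_1 ≅ Z^21, C_2 ≅ Z^14.

Boundary ∂_1: C_1 → C_0 is given by ∂[p,q] = [q] − [p]. For instance
  ∂PR = R − P.
This gives a 7×21 integer matrix of rank 6; reducing to Smith normal form yields diagonal entries (1,1,1,1,1,1).

The boundary map ∂_2: C_2 → C_1 acts by ∂[p,q,r] = [q,r] − [p,r] + [p,q]. For instance
  ∂STU = TU − SU + ST,
  ∂PRU = RU − PU + PR.
The 21×14 boundary matrix has rank 13 and Smith normal form diag(1,1,1,1,1,1,1,1,1,1,1,1,1).

Now H_k = ker ∂_k / im ∂_{k+1}, so:

  H_0: rank C_0 − rank ∂_1 = 7 − 6 = 1, and the invariant factors of ∂_1 are all 1, so H_0 = Z.
  H_1: rank ker ∂_1 − rank ∂_2 = (21 − 6) − 13 = 2, and the invariant factors of ∂_2 are all 1, so H_1 = Z^2.
  H_2: rank ker ∂_2 − rank ∂_3 = (14 − 13) − 0 = 1, and there is no ∂_3, so H_2 = Z.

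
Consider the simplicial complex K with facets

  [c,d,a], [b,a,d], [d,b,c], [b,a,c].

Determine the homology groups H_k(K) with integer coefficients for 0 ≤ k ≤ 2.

H_0 ≅ Z,  H_1 = 0,  H_2 ≅ Z.

We work with the vertex ordering a < b < c < d. The simplices of K, each written with vertices in increasing order, are:

  0-simplices (4): a, b, c, d
  1-simplices (6): ab, ac, ad, bc, bd, cd
  2-simplices (4): abc, abd, acd, bcd

giving chain groups C_0 ≅ Z^4, C_1 ≅ Z^6, C_2 ≅ Z^4.

Boundary ∂_1: C_1 → C_0 sends each edge [p,q] (with p < q) to q − p.
The resulting 4×6 matrix has rank 3, and its Smith normal form has invariant factors (1,1,1).

The boundary map ∂_2: C_2 → C_1 maps a triangle to the signed sum of its edges. For instance
  ∂abd = bd − ad + ab,
  ∂acd = cd − ad + ac.
The 6×4 boundary matrix has rank 3 and Smith normal form diag(1,1,1).

Computing H_k = (kernel of ∂_k) / (image of ∂_{k+1}):

  H_0: rank C_0 − rank ∂_1 = 4 − 3 = 1, and the invariant factors of ∂_1 are all 1, so H_0 ≅ Z.
  H_1: rank ker ∂_1 − rank ∂_2 = (6 − 3) − 3 = 0, and the invariant factors of ∂_2 are all 1, so H_1 ≅ 0.
  H_2: rank ker ∂_2 − rank ∂_3 = (4 − 3) − 0 = 1, and there is no ∂_3, so H_2 ≅ Z.

(K is a triangulation of the 2-sphere S^2.)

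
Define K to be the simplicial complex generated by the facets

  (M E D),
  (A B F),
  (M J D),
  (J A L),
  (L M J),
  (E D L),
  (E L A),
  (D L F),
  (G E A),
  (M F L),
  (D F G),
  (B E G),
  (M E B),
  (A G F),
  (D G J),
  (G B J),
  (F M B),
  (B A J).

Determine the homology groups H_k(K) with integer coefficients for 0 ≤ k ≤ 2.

H_0 ≅ Z,  H_1 ≅ Z ⊕ Z/2,  H_2 = 0.

Take the total order A < B < D < E < F < G < J < L < M on the vertex set. Then K (dimension 2) consists of the simplices:

  0-simplices (9): A, B, D, E, F, G, J, L, M
  1-simplices (27): AB, AE, AF, AG, AJ, AL, BE, BF, BG, BJ, BM, DE, DF, DG, DJ, DL, DM, EG, EL, EM, FG, FL, FM, GJ, JL, JM, LM
  2-simplices (18): ABF, ABJ, AEG, AEL, AFG, AJL, BEG, BEM, BFM, BGJ, DEL, DEM, DFG, DFL, DGJ, DJM, FLM, JLM

Hence C_0 ≅ Z^9, C_1 ≅ Z^27, C_2 ≅ Z^18.

The boundary map ∂_1: C_1 → C_0 maps an edge to its endpoints' difference, ∂[p,q] = q − p. For instance
  ∂DM = M − D.
This gives a 9×27 integer matrix of rank 8; reducing to Smith normal form yields diagonal entries (1,1,1,1,1,1,1,1).

The boundary map ∂_2: C_2 → C_1 acts by ∂[p,q,r] = [q,r] − [p,r] + [p,q]. For instance
  ∂JLM = LM − JM + JL,
  ∂DEL = EL − DL + DE.
As a 27×18 matrix over Z this has rank 18, with invariant factors (1,1,1,1,1,1,1,1,1,1,1,1,1,1,1,1,1,2).

Reading off H_k = ker ∂_k / im ∂_{k+1}:

  H_0: rank C_0 − rank ∂_1 = 9 − 8 = 1, and the invariant factors of ∂_1 are all 1, so H_0 = Z.
  H_1: rank ker ∂_1 − rank ∂_2 = (27 − 8) − 18 = 1, and ∂_2 has invariant factor 2 > 1, so H_1 = Z ⊕ Z/2.
  H_2: rank ker ∂_2 − rank ∂_3 = (18 − 18) − 0 = 0, and there is no ∂_3, so H_2 = 0.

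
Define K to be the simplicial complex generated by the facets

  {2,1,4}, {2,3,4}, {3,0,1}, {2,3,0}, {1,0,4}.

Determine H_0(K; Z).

Fix the vertex order 0 < 1 < 2 < 3 < 4 and write every simplex with vertices in increasing order. Then dim K = 2 and the simplices of K are:

  0-simplices (5): [0], [1], [2], [3], [4]
  1-simplices (10): [0,1], [0,2], [0,3], [0,4], [1,2], [1,3], [1,4], [2,3], [2,4], [3,4]
  2-simplices (5): [0,1,3], [0,1,4], [0,2,3], [1,2,4], [2,3,4]

Hence C_0 ≅ Z^5, C_1 ≅ Z^10, C_2 ≅ Z^5.

∂_1: C_1 → C_0 is given by ∂[p,q] = [q] − [p]. For instance
  ∂[1,4] = [4] − [1].
As a 5×10 matrix over Z this has rank 4, with invariant factors (1,1,1,1).

The boundary map ∂_2: C_2 → C_1 maps a triangle to the signed sum of its edges. For instance
  ∂[1,2,4] = [2,4] − [1,4] + [1,2],
  ∂[0,2,3] = [2,3] − [0,3] + [0,2].
As a 10×5 matrix over Z this has rank 5, with invariant factors (1,1,1,1,1).

Computing H_k = (kernel of ∂_k) / (image of ∂_{k+1}):

  H_0: rank C_0 − rank ∂_1 = 5 − 4 = 1, and the invariant factors of ∂_1 are all 1, so H_0 ≅ Z.

H_0 = Z.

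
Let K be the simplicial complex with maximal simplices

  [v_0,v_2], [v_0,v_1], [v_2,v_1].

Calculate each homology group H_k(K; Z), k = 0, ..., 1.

K has 3 vertices, 3 edges.
rank ∂_0 = 0, rank ∂_1 = 2 ⇒ b_0 = 3 − 0 − 2 = 1; all invariant factors of ∂_1 are 1 so no torsion. So H_0 = Z.
rank ∂_1 = 2, rank ∂_2 = 0 ⇒ b_1 = 3 − 2 − 0 = 1. So H_1 = Z.

H_0 = Z,  H_1 = Z.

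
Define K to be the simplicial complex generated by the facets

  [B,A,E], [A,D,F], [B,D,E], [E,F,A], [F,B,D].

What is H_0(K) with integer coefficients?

Take the total order A < B < D < E < F on the vertex set. Then K (dimension 2) consists of the simplices:

  0-simplices (5): A, B, D, E, F
  1-simplices (10): AB, AD, AE, AF, BD, BE, BF, DE, DF, EF
  2-simplices (5): ABE, ADF, AEF, BDE, BDF

so the chain groups are C_0 ≅ Z^5, C_1 ≅ Z^10, C_2 ≅ Z^5.

The boundary map ∂_1: C_1 → C_0 maps an edge to its endpoints' difference, ∂[p,q] = q − p.
The 5×10 boundary matrix has rank 4 and Smith normal form diag(1,1,1,1).

∂_2: C_2 → C_1 acts by ∂[p,q,r] = [q,r] − [p,r] + [p,q]. For instance
  ∂ADF = DF − AF + AD,
  ∂BDE = DE − BE + BD.
As a 10×5 matrix over Z this has rank 5, with invariant factors (1,1,1,1,1).

Now H_k = ker ∂_k / im ∂_{k+1}, so:

  H_0: rank C_0 − rank ∂_1 = 5 − 4 = 1, and the invariant factors of ∂_1 are all 1, so H_0 ≅ Z.

(K is a triangulation of the Möbius band.)

H_0 ≅ Z.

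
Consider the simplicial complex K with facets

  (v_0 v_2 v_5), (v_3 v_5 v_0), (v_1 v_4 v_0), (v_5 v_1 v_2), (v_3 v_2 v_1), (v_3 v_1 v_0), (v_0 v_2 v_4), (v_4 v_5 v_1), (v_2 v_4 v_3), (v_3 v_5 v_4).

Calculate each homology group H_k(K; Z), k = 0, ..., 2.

H_0 = Z,  H_1 = Z/2,  H_2 = 0.

Take the total order v_0 < v_1 < v_2 < v_3 < v_4 < v_5 on the vertex set. Then K (dimension 2) consists of the simplices:

  0-simplices (6): [v_0], [v_1], [v_2], [v_3], [v_4], [v_5]
  1-simplices (15): (15 of them)
  2-simplices (10): [v_0,v_1,v_3], [v_0,v_1,v_4], [v_0,v_2,v_4], [v_0,v_2,v_5], [v_0,v_3,v_5], [v_1,v_2,v_3], [v_1,v_2,v_5], [v_1,v_4,v_5], [v_2,v_3,v_4], [v_3,v_4,v_5]

Hence C_0 ≅ Z^6, C_1 ≅ Z^15, C_2 ≅ Z^10.

Boundary ∂_1: C_1 → C_0 sends each edge [p,q] (with p < q) to q − p.
The resulting 6×15 matrix has rank 5, and its Smith normal form has invariant factors (1,1,1,1,1).

∂_2: C_2 → C_1 maps a triangle to the signed sum of its edges. For instance
  ∂[v_2,v_3,v_4] = [v_3,v_4] − [v_2,v_4] + [v_2,v_3],
  ∂[v_0,v_2,v_4] = [v_2,v_4] − [v_0,v_4] + [v_0,v_2].
The 15×10 boundary matrix has rank 10 and Smith normal form diag(1,1,1,1,1,1,1,1,1,2).

Computing H_k = (kernel of ∂_k) / (image of ∂_{k+1}):

  H_0: rank C_0 − rank ∂_1 = 6 − 5 = 1, and the invariant factors of ∂_1 are all 1, so H_0 ≅ Z.
  H_1: rank ker ∂_1 − rank ∂_2 = (15 − 5) − 10 = 0, and ∂_2 has invariant factor 2 > 1, so H_1 ≅ Z/2.
  H_2: rank ker ∂_2 − rank ∂_3 = (10 − 10) − 0 = 0, and there is no ∂_3, so H_2 ≅ 0.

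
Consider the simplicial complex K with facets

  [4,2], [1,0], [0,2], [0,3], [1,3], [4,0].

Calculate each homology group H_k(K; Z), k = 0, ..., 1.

H_0 = Z,  H_1 = Z^2.

We work with the vertex ordering 0 < 1 < 2 < 3 < 4. The simplices of K, each written with vertices in increasing order, are:

  0-simplices (5): [0], [1], [2], [3], [4]
  1-simplices (6): [0,1], [0,2], [0,3], [0,4], [1,3], [2,4]

so the chain groups are C_0 ≅ Z^5, C_1 ≅ Z^6.

Boundary ∂_1: C_1 → C_0 maps an edge to its endpoints' difference, ∂[p,q] = q − p.
The 5×6 boundary matrix has rank 4 and Smith normal form diag(1,1,1,1).

Reading off H_k = ker ∂_k / im ∂_{k+1}:

  H_0: rank C_0 − rank ∂_1 = 5 − 4 = 1, and the invariant factors of ∂_1 are all 1, so H_0 = Z.
  H_1: rank ker ∂_1 − rank ∂_2 = (6 − 4) − 0 = 2, and there is no ∂_2, so H_1 = Z^2.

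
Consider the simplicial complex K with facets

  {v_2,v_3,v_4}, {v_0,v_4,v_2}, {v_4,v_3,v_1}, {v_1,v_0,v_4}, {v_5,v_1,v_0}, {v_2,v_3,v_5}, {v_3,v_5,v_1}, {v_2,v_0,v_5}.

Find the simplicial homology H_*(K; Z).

Take the total order v_0 < v_1 < v_2 < v_3 < v_4 < v_5 on the vertex set. Then K (dimension 2) consists of the simplices:

  0-simplices (6): [v_0], [v_1], [v_2], [v_3], [v_4], [v_5]
  1-simplices (12): [v_0,v_1], [v_0,v_2], [v_0,v_4], [v_0,v_5], [v_1,v_3], [v_1,v_4], [v_1,v_5], [v_2,v_3], [v_2,v_4], [v_2,v_5], [v_3,v_4], [v_3,v_5]
  2-simplices (8): [v_0,v_1,v_4], [v_0,v_1,v_5], [v_0,v_2,v_4], [v_0,v_2,v_5], [v_1,v_3,v_4], [v_1,v_3,v_5], [v_2,v_3,v_4], [v_2,v_3,v_5]

so the chain groups are C_0 ≅ Z^6, C_1 ≅ Z^12, C_2 ≅ Z^8.

∂_1: C_1 → C_0 sends each edge [p,q] (with p < q) to q − p. For instance
  ∂[v_1,v_3] = [v_3] − [v_1].
As a 6×12 matrix over Z this has rank 5, with invariant factors (1,1,1,1,1).

Boundary ∂_2: C_2 → C_1 maps a triangle to the signed sum of its edges. For instance
  ∂[v_1,v_3,v_5] = [v_3,v_5] − [v_1,v_5] + [v_1,v_3],
  ∂[v_2,v_3,v_4] = [v_3,v_4] − [v_2,v_4] + [v_2,v_3].
This gives a 12×8 integer matrix of rank 7; reducing to Smith normal form yields diagonal entries (1,1,1,1,1,1,1).

From H_k ≅ ker(∂_k) / im(∂_{k+1}) we obtain:

  H_0: rank C_0 − rank ∂_1 = 6 − 5 = 1, and the invariant factors of ∂_1 are all 1, so H_0 = Z.
  H_1: rank ker ∂_1 − rank ∂_2 = (12 − 5) − 7 = 0, and the invariant factors of ∂_2 are all 1, so H_1 = 0.
  H_2: rank ker ∂_2 − rank ∂_3 = (8 − 7) − 0 = 1, and there is no ∂_3, so H_2 = Z.

As a check, the Euler characteristic is 6 − 12 + 8 = 2, which agrees with 1 − 0 + 1 = 2.

H_0 = Z,  H_1 = 0,  H_2 = Z.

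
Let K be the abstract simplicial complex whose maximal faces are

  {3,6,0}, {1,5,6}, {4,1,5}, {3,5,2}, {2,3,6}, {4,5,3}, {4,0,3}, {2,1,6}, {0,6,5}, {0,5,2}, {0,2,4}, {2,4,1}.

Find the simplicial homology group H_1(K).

Order the vertices as 0 < 1 < 2 < 3 < 4 < 5 < 6. Listing each simplex with vertices in this order, K has dimension 2 with simplices:

  0-simplices (7): [0], [1], [2], [3], [4], [5], [6]
  1-simplices (18): [0,2], [0,3], [0,4], [0,5], [0,6], [1,2], [1,4], [1,5], [1,6], [2,3], [2,4], [2,5], [2,6], [3,4], [3,5], [3,6], [4,5], [5,6]
  2-simplices (12): [0,2,4], [0,2,5], [0,3,4], [0,3,6], [0,5,6], [1,2,4], [1,2,6], [1,4,5], [1,5,6], [2,3,5], [2,3,6], [3,4,5]

Hence C_0 ≅ Z^7, C_1 ≅ Z^18, C_2 ≅ Z^12.

Boundary ∂_1: C_1 → C_0 is given by ∂[p,q] = [q] − [p].
The resulting 7×18 matrix has rank 6, and its Smith normal form has invariant factors (1,1,1,1,1,1).

∂_2: C_2 → C_1 sends each 2-simplex [p,q,r] to [q,r] − [p,r] + [p,q]. For instance
  ∂[1,4,5] = [4,5] − [1,5] + [1,4],
  ∂[3,4,5] = [4,5] − [3,5] + [3,4].
As a 18×12 matrix over Z this has rank 12, with invariant factors (1,1,1,1,1,1,1,1,1,1,1,2).

Computing H_k = (kernel of ∂_k) / (image of ∂_{k+1}):

  H_1: rank ker ∂_1 − rank ∂_2 = (18 − 6) − 12 = 0, and ∂_2 has invariant factor 2 > 1, so H_1 = Z_2.

(K is a triangulation of the real projective plane RP^2.)

H_1 ≅ Z_2.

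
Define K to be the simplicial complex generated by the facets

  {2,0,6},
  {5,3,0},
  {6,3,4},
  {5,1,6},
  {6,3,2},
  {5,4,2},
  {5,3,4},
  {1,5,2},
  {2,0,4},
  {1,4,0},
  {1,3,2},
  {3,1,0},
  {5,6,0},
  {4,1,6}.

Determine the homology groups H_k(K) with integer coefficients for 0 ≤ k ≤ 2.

H_0 = Z,  H_1 = Z^2,  H_2 = Z.

Order the vertices as 0 < 1 < 2 < 3 < 4 < 5 < 6. Listing each simplex with vertices in this order, K has dimension 2 with simplices:

  0-simplices (7): [0], [1], [2], [3], [4], [5], [6]
  1-simplices (21): [0,1], [0,2], [0,3], [0,4], [0,5], [0,6], [1,2], [1,3], [1,4], [1,5], [1,6], [2,3], [2,4], [2,5], [2,6], [3,4], [3,5], [3,6], [4,5], [4,6], [5,6]
  2-simplices (14): [0,1,3], [0,1,4], [0,2,4], [0,2,6], [0,3,5], [0,5,6], [1,2,3], [1,2,5], [1,4,6], [1,5,6], [2,3,6], [2,4,5], [3,4,5], [3,4,6]

Hence C_0 ≅ Z^7, C_1 ≅ Z^21, C_2 ≅ Z^14.

The boundary map ∂_1: C_1 → C_0 maps an edge to its endpoints' difference, ∂[p,q] = q − p.
This gives a 7×21 integer matrix of rank 6; reducing to Smith normal form yields diagonal entries (1,1,1,1,1,1).

The boundary map ∂_2: C_2 → C_1 acts by ∂[p,q,r] = [q,r] − [p,r] + [p,q]. For instance
  ∂[3,4,5] = [4,5] − [3,5] + [3,4],
  ∂[1,2,3] = [2,3] − [1,3] + [1,2].
The resulting 21×14 matrix has rank 13, and its Smith normal form has invariant factors (1,1,1,1,1,1,1,1,1,1,1,1,1).

Reading off H_k = ker ∂_k / im ∂_{k+1}:

  H_0: rank C_0 − rank ∂_1 = 7 − 6 = 1, and the invariant factors of ∂_1 are all 1, so H_0 = Z.
  H_1: rank ker ∂_1 − rank ∂_2 = (21 − 6) − 13 = 2, and the invariant factors of ∂_2 are all 1, so H_1 = Z^2.
  H_2: rank ker ∂_2 − rank ∂_3 = (14 − 13) − 0 = 1, and there is no ∂_3, so H_2 = Z.

As a check, the Euler characteristic is 7 − 21 + 14 = 0, which agrees with 1 − 2 + 1 = 0.
(K is a triangulation of the torus T^2.)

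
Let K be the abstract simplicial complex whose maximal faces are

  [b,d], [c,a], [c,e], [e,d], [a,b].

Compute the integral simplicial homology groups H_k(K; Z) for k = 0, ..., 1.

Take the total order a < b < c < d < e on the vertex set. Then K (dimension 1) consists of the simplices:

  0-simplices (5): a, b, c, d, e
  1-simplices (5): ab, ac, bd, ce, de

giving chain groups C_0 ≅ Z^5, C_1 ≅ Z^5.

∂_1: C_1 → C_0 maps an edge to its endpoints' difference, ∂[p,q] = q − p.
The resulting 5×5 matrix has rank 4, and its Smith normal form has invariant factors (1,1,1,1).

From H_k ≅ ker(∂_k) / im(∂_{k+1}) we obtain:

  H_0: rank C_0 − rank ∂_1 = 5 − 4 = 1, and the invariant factors of ∂_1 are all 1, so H_0 ≅ Z.
  H_1: rank ker ∂_1 − rank ∂_2 = (5 − 4) − 0 = 1, and there is no ∂_2, so H_1 ≅ Z.

(K is a triangulation of the circle S^1.)

H_0 = Z,  H_1 = Z.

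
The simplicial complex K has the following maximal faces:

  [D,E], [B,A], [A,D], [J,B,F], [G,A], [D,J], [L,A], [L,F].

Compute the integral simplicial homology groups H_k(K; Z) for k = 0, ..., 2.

Take the total order A < B < D < E < F < G < J < L on the vertex set. Then K (dimension 2) consists of the simplices:

  0-simplices (8): A, B, D, E, F, G, J, L
  1-simplices (10): AB, AD, AG, AL, BF, BJ, DE, DJ, FJ, FL
  2-simplices (1): BFJ

Hence C_0 ≅ Z^8, C_1 ≅ Z^10, C_2 ≅ Z^1.

∂_1: C_1 → C_0 sends each edge [p,q] (with p < q) to q − p. For instance
  ∂BF = F − B.
The 8×10 boundary matrix has rank 7 and Smith normal form diag(1,1,1,1,1,1,1).

The boundary map ∂_2: C_2 → C_1 acts by ∂[p,q,r] = [q,r] − [p,r] + [p,q]. For instance
  ∂BFJ = FJ − BJ + BF.
The resulting 10×1 matrix has rank 1, and its Smith normal form has invariant factors (1).

From H_k ≅ ker(∂_k) / im(∂_{k+1}) we obtain:

  H_0: rank C_0 − rank ∂_1 = 8 − 7 = 1, and the invariant factors of ∂_1 are all 1, so H_0 ≅ Z.
  H_1: rank ker ∂_1 − rank ∂_2 = (10 − 7) − 1 = 2, and the invariant factors of ∂_2 are all 1, so H_1 ≅ Z^2.
  H_2: rank ker ∂_2 − rank ∂_3 = (1 − 1) − 0 = 0, and there is no ∂_3, so H_2 ≅ 0.

As a check, the Euler characteristic is 8 − 10 + 1 = -1, which agrees with 1 − 2 + 0 = -1.

H_0 ≅ Z,  H_1 ≅ Z^2,  H_2 = 0.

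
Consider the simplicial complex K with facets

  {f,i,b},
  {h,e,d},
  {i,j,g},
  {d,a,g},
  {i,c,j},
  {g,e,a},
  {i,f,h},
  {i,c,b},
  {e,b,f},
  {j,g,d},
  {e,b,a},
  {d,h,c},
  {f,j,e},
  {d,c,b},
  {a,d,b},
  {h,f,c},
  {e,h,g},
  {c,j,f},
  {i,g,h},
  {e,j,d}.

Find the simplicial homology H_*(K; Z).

Order the vertices as a < b < c < d < e < f < g < h < i < j. Listing each simplex with vertices in this order, K has dimension 2 with simplices:

  0-simplices (10): a, b, c, d, e, f, g, h, i, j
  1-simplices (30): ab, ad, ae, ag, bc, bd, be, bf, bi, cd, cf, ch, ci, cj, de, dg, dh, dj, ef, eg, eh, ej, fh, fi, fj, gh, gi, gj, hi, ij
  2-simplices (20): abd, abe, adg, aeg, bcd, bci, bef, bfi, cdh, cfh, cfj, cij, deh, dej, dgj, efj, egh, fhi, ghi, gij

giving chain groups C_0 ≅ Z^10, C_1 ≅ Z^30, C_2 ≅ Z^20.

∂_1: C_1 → C_0 is given by ∂[p,q] = [q] − [p]. For instance
  ∂ae = e − a.
As a 10×30 matrix over Z this has rank 9, with invariant factors (1,1,1,1,1,1,1,1,1).

The boundary map ∂_2: C_2 → C_1 sends each 2-simplex [p,q,r] to [q,r] − [p,r] + [p,q]. For instance
  ∂fhi = hi − fi + fh,
  ∂dgj = gj − dj + dg.
The 30×20 boundary matrix has rank 20 and Smith normal form diag(1,1,1,1,1,1,1,1,1,1,1,1,1,1,1,1,1,1,1,2).

Now H_k = ker ∂_k / im ∂_{k+1}, so:

  H_0: rank C_0 − rank ∂_1 = 10 − 9 = 1, and the invariant factors of ∂_1 are all 1, so H_0 ≅ Z.
  H_1: rank ker ∂_1 − rank ∂_2 = (30 − 9) − 20 = 1, and ∂_2 has invariant factor 2 > 1, so H_1 ≅ Z ⊕ Z/2Z.
  H_2: rank ker ∂_2 − rank ∂_3 = (20 − 20) − 0 = 0, and there is no ∂_3, so H_2 ≅ 0.

H_0 = Z,  H_1 = Z ⊕ Z/2Z,  H_2 = 0.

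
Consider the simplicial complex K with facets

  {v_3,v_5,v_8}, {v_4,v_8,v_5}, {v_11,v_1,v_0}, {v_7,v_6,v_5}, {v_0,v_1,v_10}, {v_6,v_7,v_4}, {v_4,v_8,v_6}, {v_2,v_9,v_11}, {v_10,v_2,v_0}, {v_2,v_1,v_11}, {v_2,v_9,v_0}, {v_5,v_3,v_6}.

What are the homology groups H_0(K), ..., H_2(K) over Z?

H_0 = Z^2,  H_1 = Z^2,  H_2 = 0.

We work with the vertex ordering v_0 < v_1 < v_2 < v_3 < v_4 < v_5 < v_6 < v_7 < v_8 < v_9 < v_10 < v_11. The simplices of K, each written with vertices in increasing order, are:

  0-simplices (12): [v_0], [v_1], [v_2], [v_3], [v_4], [v_5], [v_6], [v_7], [v_8], [v_9], [v_10], [v_11]
  1-simplices (24): (24 of them)
  2-simplices (12): (12 of them)

so the chain groups are C_0 ≅ Z^12, C_1 ≅ Z^24, C_2 ≅ Z^12.

The boundary map ∂_1: C_1 → C_0 maps an edge to its endpoints' difference, ∂[p,q] = q − p.
As a 12×24 matrix over Z this has rank 10, with invariant factors (1,1,1,1,1,1,1,1,1,1).

Boundary ∂_2: C_2 → C_1 acts by ∂[p,q,r] = [q,r] − [p,r] + [p,q]. For instance
  ∂[v_2,v_9,v_11] = [v_9,v_11] − [v_2,v_11] + [v_2,v_9],
  ∂[v_0,v_1,v_10] = [v_1,v_10] − [v_0,v_10] + [v_0,v_1].
The resulting 24×12 matrix has rank 12, and its Smith normal form has invariant factors (1,1,1,1,1,1,1,1,1,1,1,1).

Now H_k = ker ∂_k / im ∂_{k+1}, so:

  H_0: rank C_0 − rank ∂_1 = 12 − 10 = 2, and the invariant factors of ∂_1 are all 1, so H_0 = Z^2.
  H_1: rank ker ∂_1 − rank ∂_2 = (24 − 10) − 12 = 2, and the invariant factors of ∂_2 are all 1, so H_1 = Z^2.
  H_2: rank ker ∂_2 − rank ∂_3 = (12 − 12) − 0 = 0, and there is no ∂_3, so H_2 = 0.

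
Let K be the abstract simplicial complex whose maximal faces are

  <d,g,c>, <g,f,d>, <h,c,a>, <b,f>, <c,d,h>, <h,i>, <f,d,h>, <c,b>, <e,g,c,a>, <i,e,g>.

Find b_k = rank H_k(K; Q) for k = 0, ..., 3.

Fix the vertex order a < b < c < d < e < f < g < h < i and write every simplex with vertices in increasing order. Then dim K = 3 and the simplices of K are:

  0-simplices (9): a, b, c, d, e, f, g, h, i
  1-simplices (19): ac, ae, ag, ah, bc, bf, cd, ce, cg, ch, df, dg, dh, eg, ei, fg, fh, gi, hi
  2-simplices (10): ace, acg, ach, aeg, cdg, cdh, ceg, dfg, dfh, egi
  3-simplices (1): aceg

so the chain groups are C_0 ≅ Z^9, C_1 ≅ Z^19, C_2 ≅ Z^10, C_3 ≅ Z^1.

Boundary ∂_1: C_1 → C_0 is given by ∂[p,q] = [q] − [p].
This gives a 9×19 integer matrix of rank 8; reducing to Smith normal form yields diagonal entries (1,1,1,1,1,1,1,1).

∂_2: C_2 → C_1 sends each 2-simplex [p,q,r] to [q,r] − [p,r] + [p,q]. For instance
  ∂cdh = dh − ch + cd,
  ∂dfh = fh − dh + df.
As a 19×10 matrix over Z this has rank 9, with invariant factors (1,1,1,1,1,1,1,1,1).

Boundary ∂_3: C_3 → C_2 sends each 3-simplex σ to the alternating sum Σ_i (−1)^i (σ with its i-th vertex removed). For instance
  ∂aceg = ceg − aeg + acg − ace.
The 10×1 boundary matrix has rank 1 and Smith normal form diag(1).

Reading off H_k = ker ∂_k / im ∂_{k+1}:

  H_0: rank C_0 − rank ∂_1 = 9 − 8 = 1, and the invariant factors of ∂_1 are all 1, so H_0 ≅ Z.
  H_1: rank ker ∂_1 − rank ∂_2 = (19 − 8) − 9 = 2, and the invariant factors of ∂_2 are all 1, so H_1 ≅ Z^2.
  H_2: rank ker ∂_2 − rank ∂_3 = (10 − 9) − 1 = 0, and the invariant factors of ∂_3 are all 1, so H_2 ≅ 0.
  H_3: rank ker ∂_3 − rank ∂_4 = (1 − 1) − 0 = 0, and there is no ∂_4, so H_3 ≅ 0.

Hence the Betti numbers are b_0 = 1, b_1 = 2, b_2 = 0, b_3 = 0.

b_0 = 1, b_1 = 2, b_2 = 0, b_3 = 0.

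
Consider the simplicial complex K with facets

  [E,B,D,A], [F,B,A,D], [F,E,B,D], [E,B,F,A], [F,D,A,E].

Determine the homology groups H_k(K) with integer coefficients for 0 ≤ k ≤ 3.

Order the vertices as A < B < D < E < F. Listing each simplex with vertices in this order, K has dimension 3 with simplices:

  0-simplices (5): A, B, D, E, F
  1-simplices (10): AB, AD, AE, AF, BD, BE, BF, DE, DF, EF
  2-simplices (10): ABD, ABE, ABF, ADE, ADF, AEF, BDE, BDF, BEF, DEF
  3-simplices (5): ABDE, ABDF, ABEF, ADEF, BDEF

Hence C_0 ≅ Z^5, C_1 ≅ Z^10, C_2 ≅ Z^10, C_3 ≅ Z^5.

Boundary ∂_1: C_1 → C_0 is given by ∂[p,q] = [q] − [p]. For instance
  ∂EF = F − E.
The 5×10 boundary matrix has rank 4 and Smith normal form diag(1,1,1,1).

∂_2: C_2 → C_1 maps a triangle to the signed sum of its edges. For instance
  ∂BDE = DE − BE + BD,
  ∂ADE = DE − AE + AD.
As a 10×10 matrix over Z this has rank 6, with invariant factors (1,1,1,1,1,1).

Boundary ∂_3: C_3 → C_2 sends each 3-simplex σ to the alternating sum Σ_i (−1)^i (σ with its i-th vertex removed). For instance
  ∂ADEF = DEF − AEF + ADF − ADE,
  ∂ABDF = BDF − ADF + ABF − ABD.
The 10×5 boundary matrix has rank 4 and Smith normal form diag(1,1,1,1).

From H_k ≅ ker(∂_k) / im(∂_{k+1}) we obtain:

  H_0: rank C_0 − rank ∂_1 = 5 − 4 = 1, and the invariant factors of ∂_1 are all 1, so H_0 = Z.
  H_1: rank ker ∂_1 − rank ∂_2 = (10 − 4) − 6 = 0, and the invariant factors of ∂_2 are all 1, so H_1 = 0.
  H_2: rank ker ∂_2 − rank ∂_3 = (10 − 6) − 4 = 0, and the invariant factors of ∂_3 are all 1, so H_2 = 0.
  H_3: rank ker ∂_3 − rank ∂_4 = (5 − 4) − 0 = 1, and there is no ∂_4, so H_3 = Z.

H_0 ≅ Z,  H_1 = 0,  H_2 = 0,  H_3 ≅ Z.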